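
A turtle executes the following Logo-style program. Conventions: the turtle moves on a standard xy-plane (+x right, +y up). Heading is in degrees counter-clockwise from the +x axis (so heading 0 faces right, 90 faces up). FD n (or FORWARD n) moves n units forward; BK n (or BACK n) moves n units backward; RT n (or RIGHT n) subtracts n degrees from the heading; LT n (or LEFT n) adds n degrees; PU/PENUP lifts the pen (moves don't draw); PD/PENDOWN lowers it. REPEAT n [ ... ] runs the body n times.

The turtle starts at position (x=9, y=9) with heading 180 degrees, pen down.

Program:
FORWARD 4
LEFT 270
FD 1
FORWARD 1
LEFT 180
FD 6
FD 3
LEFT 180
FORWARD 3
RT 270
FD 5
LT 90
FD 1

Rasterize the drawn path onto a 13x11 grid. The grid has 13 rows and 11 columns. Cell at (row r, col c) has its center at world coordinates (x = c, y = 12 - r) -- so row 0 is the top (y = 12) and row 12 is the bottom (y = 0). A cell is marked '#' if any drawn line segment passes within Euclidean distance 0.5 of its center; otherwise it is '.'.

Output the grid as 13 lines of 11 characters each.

Segment 0: (9,9) -> (5,9)
Segment 1: (5,9) -> (5,10)
Segment 2: (5,10) -> (5,11)
Segment 3: (5,11) -> (5,5)
Segment 4: (5,5) -> (5,2)
Segment 5: (5,2) -> (5,5)
Segment 6: (5,5) -> (-0,5)
Segment 7: (-0,5) -> (-0,4)

Answer: ...........
.....#.....
.....#.....
.....#####.
.....#.....
.....#.....
.....#.....
######.....
#....#.....
.....#.....
.....#.....
...........
...........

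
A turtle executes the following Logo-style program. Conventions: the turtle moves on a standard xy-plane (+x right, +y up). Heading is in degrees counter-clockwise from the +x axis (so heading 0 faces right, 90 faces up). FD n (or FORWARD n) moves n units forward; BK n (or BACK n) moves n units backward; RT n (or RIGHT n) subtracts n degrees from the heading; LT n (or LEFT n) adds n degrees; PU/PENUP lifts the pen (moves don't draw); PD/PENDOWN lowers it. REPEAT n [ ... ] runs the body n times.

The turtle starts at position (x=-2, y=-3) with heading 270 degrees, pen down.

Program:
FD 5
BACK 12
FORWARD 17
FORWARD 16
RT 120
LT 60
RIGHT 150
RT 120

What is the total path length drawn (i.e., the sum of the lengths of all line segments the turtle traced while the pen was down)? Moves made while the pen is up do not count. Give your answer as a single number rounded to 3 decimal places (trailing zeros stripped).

Executing turtle program step by step:
Start: pos=(-2,-3), heading=270, pen down
FD 5: (-2,-3) -> (-2,-8) [heading=270, draw]
BK 12: (-2,-8) -> (-2,4) [heading=270, draw]
FD 17: (-2,4) -> (-2,-13) [heading=270, draw]
FD 16: (-2,-13) -> (-2,-29) [heading=270, draw]
RT 120: heading 270 -> 150
LT 60: heading 150 -> 210
RT 150: heading 210 -> 60
RT 120: heading 60 -> 300
Final: pos=(-2,-29), heading=300, 4 segment(s) drawn

Segment lengths:
  seg 1: (-2,-3) -> (-2,-8), length = 5
  seg 2: (-2,-8) -> (-2,4), length = 12
  seg 3: (-2,4) -> (-2,-13), length = 17
  seg 4: (-2,-13) -> (-2,-29), length = 16
Total = 50

Answer: 50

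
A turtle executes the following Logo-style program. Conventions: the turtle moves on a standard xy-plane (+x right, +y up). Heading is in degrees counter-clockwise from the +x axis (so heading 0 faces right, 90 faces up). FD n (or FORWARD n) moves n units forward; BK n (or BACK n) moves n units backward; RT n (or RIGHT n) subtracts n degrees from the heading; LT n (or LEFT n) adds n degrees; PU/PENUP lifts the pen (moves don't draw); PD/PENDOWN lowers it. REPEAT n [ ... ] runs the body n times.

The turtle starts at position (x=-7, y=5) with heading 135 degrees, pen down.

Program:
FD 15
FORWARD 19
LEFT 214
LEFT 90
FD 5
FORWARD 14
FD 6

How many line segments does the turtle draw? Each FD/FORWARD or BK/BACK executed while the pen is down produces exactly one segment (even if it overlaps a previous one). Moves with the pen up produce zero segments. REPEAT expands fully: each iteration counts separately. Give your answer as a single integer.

Answer: 5

Derivation:
Executing turtle program step by step:
Start: pos=(-7,5), heading=135, pen down
FD 15: (-7,5) -> (-17.607,15.607) [heading=135, draw]
FD 19: (-17.607,15.607) -> (-31.042,29.042) [heading=135, draw]
LT 214: heading 135 -> 349
LT 90: heading 349 -> 79
FD 5: (-31.042,29.042) -> (-30.088,33.95) [heading=79, draw]
FD 14: (-30.088,33.95) -> (-27.416,47.693) [heading=79, draw]
FD 6: (-27.416,47.693) -> (-26.271,53.582) [heading=79, draw]
Final: pos=(-26.271,53.582), heading=79, 5 segment(s) drawn
Segments drawn: 5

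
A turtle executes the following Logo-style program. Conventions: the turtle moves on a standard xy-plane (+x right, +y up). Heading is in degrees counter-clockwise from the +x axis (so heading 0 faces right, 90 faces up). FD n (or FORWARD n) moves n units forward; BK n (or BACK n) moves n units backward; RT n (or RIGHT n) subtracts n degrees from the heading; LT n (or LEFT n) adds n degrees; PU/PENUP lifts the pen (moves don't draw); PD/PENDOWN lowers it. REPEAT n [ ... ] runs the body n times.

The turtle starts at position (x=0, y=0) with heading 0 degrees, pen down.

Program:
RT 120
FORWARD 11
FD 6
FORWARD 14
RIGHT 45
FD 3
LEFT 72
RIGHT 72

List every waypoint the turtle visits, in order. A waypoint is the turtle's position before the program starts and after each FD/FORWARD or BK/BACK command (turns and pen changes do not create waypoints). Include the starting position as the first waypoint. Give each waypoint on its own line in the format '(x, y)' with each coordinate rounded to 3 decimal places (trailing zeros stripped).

Executing turtle program step by step:
Start: pos=(0,0), heading=0, pen down
RT 120: heading 0 -> 240
FD 11: (0,0) -> (-5.5,-9.526) [heading=240, draw]
FD 6: (-5.5,-9.526) -> (-8.5,-14.722) [heading=240, draw]
FD 14: (-8.5,-14.722) -> (-15.5,-26.847) [heading=240, draw]
RT 45: heading 240 -> 195
FD 3: (-15.5,-26.847) -> (-18.398,-27.623) [heading=195, draw]
LT 72: heading 195 -> 267
RT 72: heading 267 -> 195
Final: pos=(-18.398,-27.623), heading=195, 4 segment(s) drawn
Waypoints (5 total):
(0, 0)
(-5.5, -9.526)
(-8.5, -14.722)
(-15.5, -26.847)
(-18.398, -27.623)

Answer: (0, 0)
(-5.5, -9.526)
(-8.5, -14.722)
(-15.5, -26.847)
(-18.398, -27.623)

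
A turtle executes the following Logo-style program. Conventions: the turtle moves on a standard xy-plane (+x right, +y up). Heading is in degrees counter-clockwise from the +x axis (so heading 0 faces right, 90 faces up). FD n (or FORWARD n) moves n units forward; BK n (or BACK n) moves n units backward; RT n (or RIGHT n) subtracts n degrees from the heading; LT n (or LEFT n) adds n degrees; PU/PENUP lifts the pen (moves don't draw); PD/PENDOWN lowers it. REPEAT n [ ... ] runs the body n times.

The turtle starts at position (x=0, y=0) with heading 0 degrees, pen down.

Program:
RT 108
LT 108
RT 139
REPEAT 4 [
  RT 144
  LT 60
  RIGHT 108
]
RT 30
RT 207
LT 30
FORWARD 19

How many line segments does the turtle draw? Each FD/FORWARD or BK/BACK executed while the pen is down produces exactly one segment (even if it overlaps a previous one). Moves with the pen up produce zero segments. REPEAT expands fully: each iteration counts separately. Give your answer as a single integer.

Answer: 1

Derivation:
Executing turtle program step by step:
Start: pos=(0,0), heading=0, pen down
RT 108: heading 0 -> 252
LT 108: heading 252 -> 0
RT 139: heading 0 -> 221
REPEAT 4 [
  -- iteration 1/4 --
  RT 144: heading 221 -> 77
  LT 60: heading 77 -> 137
  RT 108: heading 137 -> 29
  -- iteration 2/4 --
  RT 144: heading 29 -> 245
  LT 60: heading 245 -> 305
  RT 108: heading 305 -> 197
  -- iteration 3/4 --
  RT 144: heading 197 -> 53
  LT 60: heading 53 -> 113
  RT 108: heading 113 -> 5
  -- iteration 4/4 --
  RT 144: heading 5 -> 221
  LT 60: heading 221 -> 281
  RT 108: heading 281 -> 173
]
RT 30: heading 173 -> 143
RT 207: heading 143 -> 296
LT 30: heading 296 -> 326
FD 19: (0,0) -> (15.752,-10.625) [heading=326, draw]
Final: pos=(15.752,-10.625), heading=326, 1 segment(s) drawn
Segments drawn: 1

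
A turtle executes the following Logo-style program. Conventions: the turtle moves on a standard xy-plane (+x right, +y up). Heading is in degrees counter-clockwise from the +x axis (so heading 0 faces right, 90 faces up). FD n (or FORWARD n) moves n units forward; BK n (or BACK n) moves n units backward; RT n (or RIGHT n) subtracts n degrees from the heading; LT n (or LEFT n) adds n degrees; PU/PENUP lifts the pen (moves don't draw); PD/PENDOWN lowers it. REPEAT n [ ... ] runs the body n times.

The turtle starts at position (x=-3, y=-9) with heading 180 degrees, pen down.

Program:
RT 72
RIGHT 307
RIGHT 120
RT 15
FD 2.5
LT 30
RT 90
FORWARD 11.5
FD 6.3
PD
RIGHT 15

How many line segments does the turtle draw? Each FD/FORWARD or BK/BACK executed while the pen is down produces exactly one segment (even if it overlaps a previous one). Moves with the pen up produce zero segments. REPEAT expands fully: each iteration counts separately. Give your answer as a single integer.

Answer: 3

Derivation:
Executing turtle program step by step:
Start: pos=(-3,-9), heading=180, pen down
RT 72: heading 180 -> 108
RT 307: heading 108 -> 161
RT 120: heading 161 -> 41
RT 15: heading 41 -> 26
FD 2.5: (-3,-9) -> (-0.753,-7.904) [heading=26, draw]
LT 30: heading 26 -> 56
RT 90: heading 56 -> 326
FD 11.5: (-0.753,-7.904) -> (8.781,-14.335) [heading=326, draw]
FD 6.3: (8.781,-14.335) -> (14.004,-17.858) [heading=326, draw]
PD: pen down
RT 15: heading 326 -> 311
Final: pos=(14.004,-17.858), heading=311, 3 segment(s) drawn
Segments drawn: 3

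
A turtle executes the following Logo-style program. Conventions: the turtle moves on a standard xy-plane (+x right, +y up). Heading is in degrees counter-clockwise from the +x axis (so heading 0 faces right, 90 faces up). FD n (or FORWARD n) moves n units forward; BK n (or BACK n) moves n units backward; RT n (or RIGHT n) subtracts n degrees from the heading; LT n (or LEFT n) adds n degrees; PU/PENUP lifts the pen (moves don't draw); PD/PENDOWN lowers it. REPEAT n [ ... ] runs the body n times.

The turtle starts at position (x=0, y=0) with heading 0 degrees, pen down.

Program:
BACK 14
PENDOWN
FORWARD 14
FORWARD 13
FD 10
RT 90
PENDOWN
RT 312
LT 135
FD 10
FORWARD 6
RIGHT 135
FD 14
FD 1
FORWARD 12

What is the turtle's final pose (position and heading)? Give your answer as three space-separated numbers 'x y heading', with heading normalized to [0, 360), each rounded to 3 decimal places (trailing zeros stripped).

Answer: 42.228 -2.088 318

Derivation:
Executing turtle program step by step:
Start: pos=(0,0), heading=0, pen down
BK 14: (0,0) -> (-14,0) [heading=0, draw]
PD: pen down
FD 14: (-14,0) -> (0,0) [heading=0, draw]
FD 13: (0,0) -> (13,0) [heading=0, draw]
FD 10: (13,0) -> (23,0) [heading=0, draw]
RT 90: heading 0 -> 270
PD: pen down
RT 312: heading 270 -> 318
LT 135: heading 318 -> 93
FD 10: (23,0) -> (22.477,9.986) [heading=93, draw]
FD 6: (22.477,9.986) -> (22.163,15.978) [heading=93, draw]
RT 135: heading 93 -> 318
FD 14: (22.163,15.978) -> (32.567,6.61) [heading=318, draw]
FD 1: (32.567,6.61) -> (33.31,5.941) [heading=318, draw]
FD 12: (33.31,5.941) -> (42.228,-2.088) [heading=318, draw]
Final: pos=(42.228,-2.088), heading=318, 9 segment(s) drawn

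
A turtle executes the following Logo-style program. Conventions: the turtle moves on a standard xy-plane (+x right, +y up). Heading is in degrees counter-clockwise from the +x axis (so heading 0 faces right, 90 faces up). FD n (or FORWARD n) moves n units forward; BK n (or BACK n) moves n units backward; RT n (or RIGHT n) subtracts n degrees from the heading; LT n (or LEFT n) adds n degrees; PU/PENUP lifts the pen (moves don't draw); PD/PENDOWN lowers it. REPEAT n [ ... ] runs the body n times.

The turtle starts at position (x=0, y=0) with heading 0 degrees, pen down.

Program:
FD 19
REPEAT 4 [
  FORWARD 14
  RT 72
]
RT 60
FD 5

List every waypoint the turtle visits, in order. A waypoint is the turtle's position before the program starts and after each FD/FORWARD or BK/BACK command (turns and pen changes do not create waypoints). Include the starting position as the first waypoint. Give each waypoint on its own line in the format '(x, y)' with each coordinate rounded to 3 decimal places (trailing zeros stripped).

Executing turtle program step by step:
Start: pos=(0,0), heading=0, pen down
FD 19: (0,0) -> (19,0) [heading=0, draw]
REPEAT 4 [
  -- iteration 1/4 --
  FD 14: (19,0) -> (33,0) [heading=0, draw]
  RT 72: heading 0 -> 288
  -- iteration 2/4 --
  FD 14: (33,0) -> (37.326,-13.315) [heading=288, draw]
  RT 72: heading 288 -> 216
  -- iteration 3/4 --
  FD 14: (37.326,-13.315) -> (26,-21.544) [heading=216, draw]
  RT 72: heading 216 -> 144
  -- iteration 4/4 --
  FD 14: (26,-21.544) -> (14.674,-13.315) [heading=144, draw]
  RT 72: heading 144 -> 72
]
RT 60: heading 72 -> 12
FD 5: (14.674,-13.315) -> (19.565,-12.275) [heading=12, draw]
Final: pos=(19.565,-12.275), heading=12, 6 segment(s) drawn
Waypoints (7 total):
(0, 0)
(19, 0)
(33, 0)
(37.326, -13.315)
(26, -21.544)
(14.674, -13.315)
(19.565, -12.275)

Answer: (0, 0)
(19, 0)
(33, 0)
(37.326, -13.315)
(26, -21.544)
(14.674, -13.315)
(19.565, -12.275)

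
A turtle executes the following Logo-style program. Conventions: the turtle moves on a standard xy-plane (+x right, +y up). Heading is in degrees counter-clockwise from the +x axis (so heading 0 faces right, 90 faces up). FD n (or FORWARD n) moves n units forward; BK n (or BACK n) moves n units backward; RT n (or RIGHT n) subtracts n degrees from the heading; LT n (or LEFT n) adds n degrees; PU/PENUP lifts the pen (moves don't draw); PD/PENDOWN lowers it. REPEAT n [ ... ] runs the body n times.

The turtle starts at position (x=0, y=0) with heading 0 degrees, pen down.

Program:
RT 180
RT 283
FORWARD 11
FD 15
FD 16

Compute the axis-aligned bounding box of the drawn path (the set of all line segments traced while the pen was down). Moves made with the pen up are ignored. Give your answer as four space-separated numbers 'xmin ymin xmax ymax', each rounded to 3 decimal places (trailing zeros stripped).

Executing turtle program step by step:
Start: pos=(0,0), heading=0, pen down
RT 180: heading 0 -> 180
RT 283: heading 180 -> 257
FD 11: (0,0) -> (-2.474,-10.718) [heading=257, draw]
FD 15: (-2.474,-10.718) -> (-5.849,-25.334) [heading=257, draw]
FD 16: (-5.849,-25.334) -> (-9.448,-40.924) [heading=257, draw]
Final: pos=(-9.448,-40.924), heading=257, 3 segment(s) drawn

Segment endpoints: x in {-9.448, -5.849, -2.474, 0}, y in {-40.924, -25.334, -10.718, 0}
xmin=-9.448, ymin=-40.924, xmax=0, ymax=0

Answer: -9.448 -40.924 0 0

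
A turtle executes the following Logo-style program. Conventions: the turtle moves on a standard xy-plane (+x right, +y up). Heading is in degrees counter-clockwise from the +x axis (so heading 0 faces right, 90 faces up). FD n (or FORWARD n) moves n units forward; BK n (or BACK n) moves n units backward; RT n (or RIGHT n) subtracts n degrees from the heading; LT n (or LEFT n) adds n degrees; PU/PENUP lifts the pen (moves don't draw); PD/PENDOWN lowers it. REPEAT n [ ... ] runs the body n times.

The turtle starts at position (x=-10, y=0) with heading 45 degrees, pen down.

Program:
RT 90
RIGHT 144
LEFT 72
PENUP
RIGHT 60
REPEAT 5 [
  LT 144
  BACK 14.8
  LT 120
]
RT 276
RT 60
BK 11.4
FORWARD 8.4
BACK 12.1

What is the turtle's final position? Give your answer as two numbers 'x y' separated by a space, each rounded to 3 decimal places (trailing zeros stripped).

Answer: -22.986 -2.884

Derivation:
Executing turtle program step by step:
Start: pos=(-10,0), heading=45, pen down
RT 90: heading 45 -> 315
RT 144: heading 315 -> 171
LT 72: heading 171 -> 243
PU: pen up
RT 60: heading 243 -> 183
REPEAT 5 [
  -- iteration 1/5 --
  LT 144: heading 183 -> 327
  BK 14.8: (-10,0) -> (-22.412,8.061) [heading=327, move]
  LT 120: heading 327 -> 87
  -- iteration 2/5 --
  LT 144: heading 87 -> 231
  BK 14.8: (-22.412,8.061) -> (-13.098,19.562) [heading=231, move]
  LT 120: heading 231 -> 351
  -- iteration 3/5 --
  LT 144: heading 351 -> 135
  BK 14.8: (-13.098,19.562) -> (-2.633,9.097) [heading=135, move]
  LT 120: heading 135 -> 255
  -- iteration 4/5 --
  LT 144: heading 255 -> 39
  BK 14.8: (-2.633,9.097) -> (-14.135,-0.217) [heading=39, move]
  LT 120: heading 39 -> 159
  -- iteration 5/5 --
  LT 144: heading 159 -> 303
  BK 14.8: (-14.135,-0.217) -> (-22.196,12.196) [heading=303, move]
  LT 120: heading 303 -> 63
]
RT 276: heading 63 -> 147
RT 60: heading 147 -> 87
BK 11.4: (-22.196,12.196) -> (-22.792,0.811) [heading=87, move]
FD 8.4: (-22.792,0.811) -> (-22.353,9.2) [heading=87, move]
BK 12.1: (-22.353,9.2) -> (-22.986,-2.884) [heading=87, move]
Final: pos=(-22.986,-2.884), heading=87, 0 segment(s) drawn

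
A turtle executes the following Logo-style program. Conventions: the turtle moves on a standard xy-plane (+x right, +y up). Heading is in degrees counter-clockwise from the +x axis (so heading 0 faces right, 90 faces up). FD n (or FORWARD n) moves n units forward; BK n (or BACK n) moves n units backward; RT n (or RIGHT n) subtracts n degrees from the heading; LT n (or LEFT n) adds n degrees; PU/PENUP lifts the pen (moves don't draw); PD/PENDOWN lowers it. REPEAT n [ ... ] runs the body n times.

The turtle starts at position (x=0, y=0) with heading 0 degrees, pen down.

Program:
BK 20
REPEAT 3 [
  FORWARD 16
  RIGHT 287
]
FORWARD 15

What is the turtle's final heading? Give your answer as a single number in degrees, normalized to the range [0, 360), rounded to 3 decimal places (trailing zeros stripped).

Answer: 219

Derivation:
Executing turtle program step by step:
Start: pos=(0,0), heading=0, pen down
BK 20: (0,0) -> (-20,0) [heading=0, draw]
REPEAT 3 [
  -- iteration 1/3 --
  FD 16: (-20,0) -> (-4,0) [heading=0, draw]
  RT 287: heading 0 -> 73
  -- iteration 2/3 --
  FD 16: (-4,0) -> (0.678,15.301) [heading=73, draw]
  RT 287: heading 73 -> 146
  -- iteration 3/3 --
  FD 16: (0.678,15.301) -> (-12.587,24.248) [heading=146, draw]
  RT 287: heading 146 -> 219
]
FD 15: (-12.587,24.248) -> (-24.244,14.808) [heading=219, draw]
Final: pos=(-24.244,14.808), heading=219, 5 segment(s) drawn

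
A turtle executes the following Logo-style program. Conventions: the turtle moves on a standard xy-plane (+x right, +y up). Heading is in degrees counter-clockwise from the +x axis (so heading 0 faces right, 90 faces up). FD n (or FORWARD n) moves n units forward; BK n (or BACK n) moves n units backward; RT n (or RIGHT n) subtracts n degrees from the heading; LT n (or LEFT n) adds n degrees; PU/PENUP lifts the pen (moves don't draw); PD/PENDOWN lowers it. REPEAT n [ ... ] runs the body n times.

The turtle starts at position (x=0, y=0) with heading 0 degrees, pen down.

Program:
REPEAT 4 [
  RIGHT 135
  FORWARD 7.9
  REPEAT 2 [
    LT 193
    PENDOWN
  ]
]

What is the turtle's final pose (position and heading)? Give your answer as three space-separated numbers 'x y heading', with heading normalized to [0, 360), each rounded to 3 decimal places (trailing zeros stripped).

Answer: -2.851 -5.25 284

Derivation:
Executing turtle program step by step:
Start: pos=(0,0), heading=0, pen down
REPEAT 4 [
  -- iteration 1/4 --
  RT 135: heading 0 -> 225
  FD 7.9: (0,0) -> (-5.586,-5.586) [heading=225, draw]
  REPEAT 2 [
    -- iteration 1/2 --
    LT 193: heading 225 -> 58
    PD: pen down
    -- iteration 2/2 --
    LT 193: heading 58 -> 251
    PD: pen down
  ]
  -- iteration 2/4 --
  RT 135: heading 251 -> 116
  FD 7.9: (-5.586,-5.586) -> (-9.049,1.514) [heading=116, draw]
  REPEAT 2 [
    -- iteration 1/2 --
    LT 193: heading 116 -> 309
    PD: pen down
    -- iteration 2/2 --
    LT 193: heading 309 -> 142
    PD: pen down
  ]
  -- iteration 3/4 --
  RT 135: heading 142 -> 7
  FD 7.9: (-9.049,1.514) -> (-1.208,2.477) [heading=7, draw]
  REPEAT 2 [
    -- iteration 1/2 --
    LT 193: heading 7 -> 200
    PD: pen down
    -- iteration 2/2 --
    LT 193: heading 200 -> 33
    PD: pen down
  ]
  -- iteration 4/4 --
  RT 135: heading 33 -> 258
  FD 7.9: (-1.208,2.477) -> (-2.851,-5.25) [heading=258, draw]
  REPEAT 2 [
    -- iteration 1/2 --
    LT 193: heading 258 -> 91
    PD: pen down
    -- iteration 2/2 --
    LT 193: heading 91 -> 284
    PD: pen down
  ]
]
Final: pos=(-2.851,-5.25), heading=284, 4 segment(s) drawn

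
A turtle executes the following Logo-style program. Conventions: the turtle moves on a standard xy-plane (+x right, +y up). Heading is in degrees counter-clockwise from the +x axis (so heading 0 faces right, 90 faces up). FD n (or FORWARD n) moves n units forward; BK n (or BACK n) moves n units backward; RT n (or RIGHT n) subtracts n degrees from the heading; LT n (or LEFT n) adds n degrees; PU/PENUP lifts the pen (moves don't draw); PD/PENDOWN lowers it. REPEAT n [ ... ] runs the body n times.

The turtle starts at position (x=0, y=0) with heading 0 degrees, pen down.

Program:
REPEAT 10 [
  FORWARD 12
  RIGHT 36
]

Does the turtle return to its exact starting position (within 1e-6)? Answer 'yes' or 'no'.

Answer: yes

Derivation:
Executing turtle program step by step:
Start: pos=(0,0), heading=0, pen down
REPEAT 10 [
  -- iteration 1/10 --
  FD 12: (0,0) -> (12,0) [heading=0, draw]
  RT 36: heading 0 -> 324
  -- iteration 2/10 --
  FD 12: (12,0) -> (21.708,-7.053) [heading=324, draw]
  RT 36: heading 324 -> 288
  -- iteration 3/10 --
  FD 12: (21.708,-7.053) -> (25.416,-18.466) [heading=288, draw]
  RT 36: heading 288 -> 252
  -- iteration 4/10 --
  FD 12: (25.416,-18.466) -> (21.708,-29.879) [heading=252, draw]
  RT 36: heading 252 -> 216
  -- iteration 5/10 --
  FD 12: (21.708,-29.879) -> (12,-36.932) [heading=216, draw]
  RT 36: heading 216 -> 180
  -- iteration 6/10 --
  FD 12: (12,-36.932) -> (0,-36.932) [heading=180, draw]
  RT 36: heading 180 -> 144
  -- iteration 7/10 --
  FD 12: (0,-36.932) -> (-9.708,-29.879) [heading=144, draw]
  RT 36: heading 144 -> 108
  -- iteration 8/10 --
  FD 12: (-9.708,-29.879) -> (-13.416,-18.466) [heading=108, draw]
  RT 36: heading 108 -> 72
  -- iteration 9/10 --
  FD 12: (-13.416,-18.466) -> (-9.708,-7.053) [heading=72, draw]
  RT 36: heading 72 -> 36
  -- iteration 10/10 --
  FD 12: (-9.708,-7.053) -> (0,0) [heading=36, draw]
  RT 36: heading 36 -> 0
]
Final: pos=(0,0), heading=0, 10 segment(s) drawn

Start position: (0, 0)
Final position: (0, 0)
Distance = 0; < 1e-6 -> CLOSED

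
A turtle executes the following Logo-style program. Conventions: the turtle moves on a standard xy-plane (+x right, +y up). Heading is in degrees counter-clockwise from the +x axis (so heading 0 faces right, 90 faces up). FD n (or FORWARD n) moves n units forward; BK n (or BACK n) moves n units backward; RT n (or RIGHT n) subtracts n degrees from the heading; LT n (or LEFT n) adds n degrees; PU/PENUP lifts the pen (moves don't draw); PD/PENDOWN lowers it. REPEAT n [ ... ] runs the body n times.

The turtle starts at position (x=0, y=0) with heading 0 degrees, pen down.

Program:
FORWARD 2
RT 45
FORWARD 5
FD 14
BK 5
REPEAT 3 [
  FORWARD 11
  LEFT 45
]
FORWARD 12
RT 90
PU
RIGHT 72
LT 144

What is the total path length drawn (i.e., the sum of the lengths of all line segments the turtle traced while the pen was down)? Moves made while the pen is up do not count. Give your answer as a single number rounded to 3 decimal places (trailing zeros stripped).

Executing turtle program step by step:
Start: pos=(0,0), heading=0, pen down
FD 2: (0,0) -> (2,0) [heading=0, draw]
RT 45: heading 0 -> 315
FD 5: (2,0) -> (5.536,-3.536) [heading=315, draw]
FD 14: (5.536,-3.536) -> (15.435,-13.435) [heading=315, draw]
BK 5: (15.435,-13.435) -> (11.899,-9.899) [heading=315, draw]
REPEAT 3 [
  -- iteration 1/3 --
  FD 11: (11.899,-9.899) -> (19.678,-17.678) [heading=315, draw]
  LT 45: heading 315 -> 0
  -- iteration 2/3 --
  FD 11: (19.678,-17.678) -> (30.678,-17.678) [heading=0, draw]
  LT 45: heading 0 -> 45
  -- iteration 3/3 --
  FD 11: (30.678,-17.678) -> (38.456,-9.899) [heading=45, draw]
  LT 45: heading 45 -> 90
]
FD 12: (38.456,-9.899) -> (38.456,2.101) [heading=90, draw]
RT 90: heading 90 -> 0
PU: pen up
RT 72: heading 0 -> 288
LT 144: heading 288 -> 72
Final: pos=(38.456,2.101), heading=72, 8 segment(s) drawn

Segment lengths:
  seg 1: (0,0) -> (2,0), length = 2
  seg 2: (2,0) -> (5.536,-3.536), length = 5
  seg 3: (5.536,-3.536) -> (15.435,-13.435), length = 14
  seg 4: (15.435,-13.435) -> (11.899,-9.899), length = 5
  seg 5: (11.899,-9.899) -> (19.678,-17.678), length = 11
  seg 6: (19.678,-17.678) -> (30.678,-17.678), length = 11
  seg 7: (30.678,-17.678) -> (38.456,-9.899), length = 11
  seg 8: (38.456,-9.899) -> (38.456,2.101), length = 12
Total = 71

Answer: 71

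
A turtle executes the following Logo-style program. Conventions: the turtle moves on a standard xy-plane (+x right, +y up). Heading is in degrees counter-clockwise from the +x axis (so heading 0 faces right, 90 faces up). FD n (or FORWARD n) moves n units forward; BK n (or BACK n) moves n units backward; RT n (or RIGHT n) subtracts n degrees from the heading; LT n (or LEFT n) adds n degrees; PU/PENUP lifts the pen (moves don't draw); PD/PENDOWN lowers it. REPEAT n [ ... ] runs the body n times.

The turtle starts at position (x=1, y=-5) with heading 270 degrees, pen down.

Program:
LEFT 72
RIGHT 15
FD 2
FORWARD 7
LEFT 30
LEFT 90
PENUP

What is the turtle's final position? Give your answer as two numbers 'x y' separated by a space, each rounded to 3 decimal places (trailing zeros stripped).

Executing turtle program step by step:
Start: pos=(1,-5), heading=270, pen down
LT 72: heading 270 -> 342
RT 15: heading 342 -> 327
FD 2: (1,-5) -> (2.677,-6.089) [heading=327, draw]
FD 7: (2.677,-6.089) -> (8.548,-9.902) [heading=327, draw]
LT 30: heading 327 -> 357
LT 90: heading 357 -> 87
PU: pen up
Final: pos=(8.548,-9.902), heading=87, 2 segment(s) drawn

Answer: 8.548 -9.902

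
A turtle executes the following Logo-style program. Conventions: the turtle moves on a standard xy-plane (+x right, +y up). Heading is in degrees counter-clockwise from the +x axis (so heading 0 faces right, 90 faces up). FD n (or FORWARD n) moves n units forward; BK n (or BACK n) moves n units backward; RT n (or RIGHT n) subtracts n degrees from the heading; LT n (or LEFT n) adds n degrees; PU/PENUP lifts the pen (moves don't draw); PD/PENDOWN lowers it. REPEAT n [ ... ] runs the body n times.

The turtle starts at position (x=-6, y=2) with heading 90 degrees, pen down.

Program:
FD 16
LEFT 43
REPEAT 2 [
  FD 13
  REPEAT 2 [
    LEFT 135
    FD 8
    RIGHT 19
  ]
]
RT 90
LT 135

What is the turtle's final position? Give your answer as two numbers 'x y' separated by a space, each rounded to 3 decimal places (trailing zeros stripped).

Executing turtle program step by step:
Start: pos=(-6,2), heading=90, pen down
FD 16: (-6,2) -> (-6,18) [heading=90, draw]
LT 43: heading 90 -> 133
REPEAT 2 [
  -- iteration 1/2 --
  FD 13: (-6,18) -> (-14.866,27.508) [heading=133, draw]
  REPEAT 2 [
    -- iteration 1/2 --
    LT 135: heading 133 -> 268
    FD 8: (-14.866,27.508) -> (-15.145,19.512) [heading=268, draw]
    RT 19: heading 268 -> 249
    -- iteration 2/2 --
    LT 135: heading 249 -> 24
    FD 8: (-15.145,19.512) -> (-7.837,22.766) [heading=24, draw]
    RT 19: heading 24 -> 5
  ]
  -- iteration 2/2 --
  FD 13: (-7.837,22.766) -> (5.114,23.899) [heading=5, draw]
  REPEAT 2 [
    -- iteration 1/2 --
    LT 135: heading 5 -> 140
    FD 8: (5.114,23.899) -> (-1.015,29.042) [heading=140, draw]
    RT 19: heading 140 -> 121
    -- iteration 2/2 --
    LT 135: heading 121 -> 256
    FD 8: (-1.015,29.042) -> (-2.95,21.279) [heading=256, draw]
    RT 19: heading 256 -> 237
  ]
]
RT 90: heading 237 -> 147
LT 135: heading 147 -> 282
Final: pos=(-2.95,21.279), heading=282, 7 segment(s) drawn

Answer: -2.95 21.279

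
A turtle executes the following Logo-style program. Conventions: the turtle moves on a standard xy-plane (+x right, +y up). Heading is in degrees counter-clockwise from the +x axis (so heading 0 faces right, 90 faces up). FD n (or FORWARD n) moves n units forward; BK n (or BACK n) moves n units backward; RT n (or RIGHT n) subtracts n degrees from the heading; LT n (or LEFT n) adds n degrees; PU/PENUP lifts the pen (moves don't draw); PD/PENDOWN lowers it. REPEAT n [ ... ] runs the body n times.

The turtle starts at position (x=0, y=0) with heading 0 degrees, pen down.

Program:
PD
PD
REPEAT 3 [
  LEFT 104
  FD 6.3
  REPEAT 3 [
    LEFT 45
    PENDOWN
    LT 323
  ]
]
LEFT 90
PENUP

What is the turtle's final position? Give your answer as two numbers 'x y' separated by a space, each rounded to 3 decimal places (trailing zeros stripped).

Executing turtle program step by step:
Start: pos=(0,0), heading=0, pen down
PD: pen down
PD: pen down
REPEAT 3 [
  -- iteration 1/3 --
  LT 104: heading 0 -> 104
  FD 6.3: (0,0) -> (-1.524,6.113) [heading=104, draw]
  REPEAT 3 [
    -- iteration 1/3 --
    LT 45: heading 104 -> 149
    PD: pen down
    LT 323: heading 149 -> 112
    -- iteration 2/3 --
    LT 45: heading 112 -> 157
    PD: pen down
    LT 323: heading 157 -> 120
    -- iteration 3/3 --
    LT 45: heading 120 -> 165
    PD: pen down
    LT 323: heading 165 -> 128
  ]
  -- iteration 2/3 --
  LT 104: heading 128 -> 232
  FD 6.3: (-1.524,6.113) -> (-5.403,1.148) [heading=232, draw]
  REPEAT 3 [
    -- iteration 1/3 --
    LT 45: heading 232 -> 277
    PD: pen down
    LT 323: heading 277 -> 240
    -- iteration 2/3 --
    LT 45: heading 240 -> 285
    PD: pen down
    LT 323: heading 285 -> 248
    -- iteration 3/3 --
    LT 45: heading 248 -> 293
    PD: pen down
    LT 323: heading 293 -> 256
  ]
  -- iteration 3/3 --
  LT 104: heading 256 -> 0
  FD 6.3: (-5.403,1.148) -> (0.897,1.148) [heading=0, draw]
  REPEAT 3 [
    -- iteration 1/3 --
    LT 45: heading 0 -> 45
    PD: pen down
    LT 323: heading 45 -> 8
    -- iteration 2/3 --
    LT 45: heading 8 -> 53
    PD: pen down
    LT 323: heading 53 -> 16
    -- iteration 3/3 --
    LT 45: heading 16 -> 61
    PD: pen down
    LT 323: heading 61 -> 24
  ]
]
LT 90: heading 24 -> 114
PU: pen up
Final: pos=(0.897,1.148), heading=114, 3 segment(s) drawn

Answer: 0.897 1.148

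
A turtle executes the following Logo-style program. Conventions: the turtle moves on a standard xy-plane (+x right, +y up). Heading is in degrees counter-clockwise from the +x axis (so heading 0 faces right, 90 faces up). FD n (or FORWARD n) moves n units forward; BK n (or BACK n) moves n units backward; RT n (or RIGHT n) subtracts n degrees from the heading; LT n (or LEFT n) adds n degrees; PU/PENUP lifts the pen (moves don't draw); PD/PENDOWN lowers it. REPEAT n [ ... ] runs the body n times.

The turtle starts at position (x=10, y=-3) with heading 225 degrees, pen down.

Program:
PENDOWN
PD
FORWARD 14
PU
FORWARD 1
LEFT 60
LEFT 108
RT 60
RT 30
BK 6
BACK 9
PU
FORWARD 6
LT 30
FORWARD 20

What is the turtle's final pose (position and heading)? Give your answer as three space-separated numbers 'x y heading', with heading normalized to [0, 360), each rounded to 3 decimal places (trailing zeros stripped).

Answer: 12.312 -15.138 333

Derivation:
Executing turtle program step by step:
Start: pos=(10,-3), heading=225, pen down
PD: pen down
PD: pen down
FD 14: (10,-3) -> (0.101,-12.899) [heading=225, draw]
PU: pen up
FD 1: (0.101,-12.899) -> (-0.607,-13.607) [heading=225, move]
LT 60: heading 225 -> 285
LT 108: heading 285 -> 33
RT 60: heading 33 -> 333
RT 30: heading 333 -> 303
BK 6: (-0.607,-13.607) -> (-3.874,-8.575) [heading=303, move]
BK 9: (-3.874,-8.575) -> (-8.776,-1.027) [heading=303, move]
PU: pen up
FD 6: (-8.776,-1.027) -> (-5.508,-6.059) [heading=303, move]
LT 30: heading 303 -> 333
FD 20: (-5.508,-6.059) -> (12.312,-15.138) [heading=333, move]
Final: pos=(12.312,-15.138), heading=333, 1 segment(s) drawn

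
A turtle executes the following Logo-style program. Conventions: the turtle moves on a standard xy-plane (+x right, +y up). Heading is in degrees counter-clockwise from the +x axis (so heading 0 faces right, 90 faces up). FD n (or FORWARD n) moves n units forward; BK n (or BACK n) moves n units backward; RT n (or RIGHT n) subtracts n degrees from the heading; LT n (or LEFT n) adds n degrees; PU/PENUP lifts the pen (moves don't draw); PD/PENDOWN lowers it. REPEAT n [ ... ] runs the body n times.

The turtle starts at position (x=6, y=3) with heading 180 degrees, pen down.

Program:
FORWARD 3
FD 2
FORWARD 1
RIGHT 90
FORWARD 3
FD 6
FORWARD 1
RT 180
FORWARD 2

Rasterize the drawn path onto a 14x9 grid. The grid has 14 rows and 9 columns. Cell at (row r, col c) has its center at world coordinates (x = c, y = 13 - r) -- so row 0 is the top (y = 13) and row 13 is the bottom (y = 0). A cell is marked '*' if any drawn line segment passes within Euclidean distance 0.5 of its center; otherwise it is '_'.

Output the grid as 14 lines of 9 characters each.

Segment 0: (6,3) -> (3,3)
Segment 1: (3,3) -> (1,3)
Segment 2: (1,3) -> (0,3)
Segment 3: (0,3) -> (0,6)
Segment 4: (0,6) -> (0,12)
Segment 5: (0,12) -> (0,13)
Segment 6: (0,13) -> (0,11)

Answer: *________
*________
*________
*________
*________
*________
*________
*________
*________
*________
*******__
_________
_________
_________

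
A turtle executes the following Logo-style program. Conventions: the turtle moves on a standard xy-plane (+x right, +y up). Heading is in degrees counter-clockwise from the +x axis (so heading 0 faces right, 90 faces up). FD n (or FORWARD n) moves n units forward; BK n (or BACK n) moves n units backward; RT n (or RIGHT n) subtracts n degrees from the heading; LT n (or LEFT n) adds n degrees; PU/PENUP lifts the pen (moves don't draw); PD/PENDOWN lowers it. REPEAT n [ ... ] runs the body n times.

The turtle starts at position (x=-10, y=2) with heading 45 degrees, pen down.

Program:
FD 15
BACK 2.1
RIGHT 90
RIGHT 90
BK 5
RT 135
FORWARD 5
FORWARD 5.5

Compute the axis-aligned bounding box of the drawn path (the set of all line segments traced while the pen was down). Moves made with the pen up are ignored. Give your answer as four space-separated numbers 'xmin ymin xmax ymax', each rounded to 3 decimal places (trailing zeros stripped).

Executing turtle program step by step:
Start: pos=(-10,2), heading=45, pen down
FD 15: (-10,2) -> (0.607,12.607) [heading=45, draw]
BK 2.1: (0.607,12.607) -> (-0.878,11.122) [heading=45, draw]
RT 90: heading 45 -> 315
RT 90: heading 315 -> 225
BK 5: (-0.878,11.122) -> (2.657,14.657) [heading=225, draw]
RT 135: heading 225 -> 90
FD 5: (2.657,14.657) -> (2.657,19.657) [heading=90, draw]
FD 5.5: (2.657,19.657) -> (2.657,25.157) [heading=90, draw]
Final: pos=(2.657,25.157), heading=90, 5 segment(s) drawn

Segment endpoints: x in {-10, -0.878, 0.607, 2.657, 2.657, 2.657}, y in {2, 11.122, 12.607, 14.657, 19.657, 25.157}
xmin=-10, ymin=2, xmax=2.657, ymax=25.157

Answer: -10 2 2.657 25.157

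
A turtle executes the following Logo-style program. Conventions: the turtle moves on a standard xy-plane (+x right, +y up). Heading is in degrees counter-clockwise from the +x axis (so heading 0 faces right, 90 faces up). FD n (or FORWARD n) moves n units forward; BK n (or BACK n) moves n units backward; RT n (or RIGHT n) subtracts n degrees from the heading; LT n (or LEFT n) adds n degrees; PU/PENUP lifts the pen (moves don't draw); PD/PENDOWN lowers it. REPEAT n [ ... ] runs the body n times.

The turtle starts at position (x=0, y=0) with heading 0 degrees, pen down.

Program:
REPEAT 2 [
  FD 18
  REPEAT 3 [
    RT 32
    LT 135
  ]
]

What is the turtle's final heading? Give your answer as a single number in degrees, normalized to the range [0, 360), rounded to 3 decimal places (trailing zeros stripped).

Executing turtle program step by step:
Start: pos=(0,0), heading=0, pen down
REPEAT 2 [
  -- iteration 1/2 --
  FD 18: (0,0) -> (18,0) [heading=0, draw]
  REPEAT 3 [
    -- iteration 1/3 --
    RT 32: heading 0 -> 328
    LT 135: heading 328 -> 103
    -- iteration 2/3 --
    RT 32: heading 103 -> 71
    LT 135: heading 71 -> 206
    -- iteration 3/3 --
    RT 32: heading 206 -> 174
    LT 135: heading 174 -> 309
  ]
  -- iteration 2/2 --
  FD 18: (18,0) -> (29.328,-13.989) [heading=309, draw]
  REPEAT 3 [
    -- iteration 1/3 --
    RT 32: heading 309 -> 277
    LT 135: heading 277 -> 52
    -- iteration 2/3 --
    RT 32: heading 52 -> 20
    LT 135: heading 20 -> 155
    -- iteration 3/3 --
    RT 32: heading 155 -> 123
    LT 135: heading 123 -> 258
  ]
]
Final: pos=(29.328,-13.989), heading=258, 2 segment(s) drawn

Answer: 258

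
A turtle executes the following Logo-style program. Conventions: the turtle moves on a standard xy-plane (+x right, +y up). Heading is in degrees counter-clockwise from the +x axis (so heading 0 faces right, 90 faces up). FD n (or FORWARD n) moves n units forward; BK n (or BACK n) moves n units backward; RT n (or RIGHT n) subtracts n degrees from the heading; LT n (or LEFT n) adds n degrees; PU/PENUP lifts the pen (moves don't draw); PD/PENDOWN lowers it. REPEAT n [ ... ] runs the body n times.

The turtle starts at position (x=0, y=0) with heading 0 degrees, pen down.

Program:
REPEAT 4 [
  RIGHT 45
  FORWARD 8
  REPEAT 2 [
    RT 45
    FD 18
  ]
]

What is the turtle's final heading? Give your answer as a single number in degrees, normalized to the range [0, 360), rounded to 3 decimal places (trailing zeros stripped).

Answer: 180

Derivation:
Executing turtle program step by step:
Start: pos=(0,0), heading=0, pen down
REPEAT 4 [
  -- iteration 1/4 --
  RT 45: heading 0 -> 315
  FD 8: (0,0) -> (5.657,-5.657) [heading=315, draw]
  REPEAT 2 [
    -- iteration 1/2 --
    RT 45: heading 315 -> 270
    FD 18: (5.657,-5.657) -> (5.657,-23.657) [heading=270, draw]
    -- iteration 2/2 --
    RT 45: heading 270 -> 225
    FD 18: (5.657,-23.657) -> (-7.071,-36.385) [heading=225, draw]
  ]
  -- iteration 2/4 --
  RT 45: heading 225 -> 180
  FD 8: (-7.071,-36.385) -> (-15.071,-36.385) [heading=180, draw]
  REPEAT 2 [
    -- iteration 1/2 --
    RT 45: heading 180 -> 135
    FD 18: (-15.071,-36.385) -> (-27.799,-23.657) [heading=135, draw]
    -- iteration 2/2 --
    RT 45: heading 135 -> 90
    FD 18: (-27.799,-23.657) -> (-27.799,-5.657) [heading=90, draw]
  ]
  -- iteration 3/4 --
  RT 45: heading 90 -> 45
  FD 8: (-27.799,-5.657) -> (-22.142,0) [heading=45, draw]
  REPEAT 2 [
    -- iteration 1/2 --
    RT 45: heading 45 -> 0
    FD 18: (-22.142,0) -> (-4.142,0) [heading=0, draw]
    -- iteration 2/2 --
    RT 45: heading 0 -> 315
    FD 18: (-4.142,0) -> (8.586,-12.728) [heading=315, draw]
  ]
  -- iteration 4/4 --
  RT 45: heading 315 -> 270
  FD 8: (8.586,-12.728) -> (8.586,-20.728) [heading=270, draw]
  REPEAT 2 [
    -- iteration 1/2 --
    RT 45: heading 270 -> 225
    FD 18: (8.586,-20.728) -> (-4.142,-33.456) [heading=225, draw]
    -- iteration 2/2 --
    RT 45: heading 225 -> 180
    FD 18: (-4.142,-33.456) -> (-22.142,-33.456) [heading=180, draw]
  ]
]
Final: pos=(-22.142,-33.456), heading=180, 12 segment(s) drawn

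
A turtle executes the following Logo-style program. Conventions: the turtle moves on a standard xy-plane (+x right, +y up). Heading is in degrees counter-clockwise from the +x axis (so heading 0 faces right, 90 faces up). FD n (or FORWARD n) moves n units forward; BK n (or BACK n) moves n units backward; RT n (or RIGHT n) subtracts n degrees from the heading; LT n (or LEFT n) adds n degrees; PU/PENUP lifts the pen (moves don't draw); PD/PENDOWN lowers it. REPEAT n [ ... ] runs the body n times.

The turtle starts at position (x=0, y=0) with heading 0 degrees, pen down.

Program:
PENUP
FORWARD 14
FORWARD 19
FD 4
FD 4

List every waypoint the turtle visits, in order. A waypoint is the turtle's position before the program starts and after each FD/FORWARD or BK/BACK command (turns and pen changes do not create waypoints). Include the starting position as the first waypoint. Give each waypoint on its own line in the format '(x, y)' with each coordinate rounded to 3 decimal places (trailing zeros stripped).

Executing turtle program step by step:
Start: pos=(0,0), heading=0, pen down
PU: pen up
FD 14: (0,0) -> (14,0) [heading=0, move]
FD 19: (14,0) -> (33,0) [heading=0, move]
FD 4: (33,0) -> (37,0) [heading=0, move]
FD 4: (37,0) -> (41,0) [heading=0, move]
Final: pos=(41,0), heading=0, 0 segment(s) drawn
Waypoints (5 total):
(0, 0)
(14, 0)
(33, 0)
(37, 0)
(41, 0)

Answer: (0, 0)
(14, 0)
(33, 0)
(37, 0)
(41, 0)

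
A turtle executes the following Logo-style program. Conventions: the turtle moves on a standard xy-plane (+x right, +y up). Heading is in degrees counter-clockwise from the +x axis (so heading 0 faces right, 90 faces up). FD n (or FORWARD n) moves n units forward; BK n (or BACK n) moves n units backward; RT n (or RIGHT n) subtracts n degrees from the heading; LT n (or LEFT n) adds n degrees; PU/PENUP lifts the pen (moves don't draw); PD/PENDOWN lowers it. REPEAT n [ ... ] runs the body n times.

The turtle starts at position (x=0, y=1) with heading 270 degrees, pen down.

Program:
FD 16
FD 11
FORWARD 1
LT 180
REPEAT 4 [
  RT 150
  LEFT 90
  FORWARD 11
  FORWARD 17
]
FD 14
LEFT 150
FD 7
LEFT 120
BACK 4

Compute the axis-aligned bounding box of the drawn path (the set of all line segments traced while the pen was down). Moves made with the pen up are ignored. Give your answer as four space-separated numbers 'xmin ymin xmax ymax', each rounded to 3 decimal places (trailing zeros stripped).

Executing turtle program step by step:
Start: pos=(0,1), heading=270, pen down
FD 16: (0,1) -> (0,-15) [heading=270, draw]
FD 11: (0,-15) -> (0,-26) [heading=270, draw]
FD 1: (0,-26) -> (0,-27) [heading=270, draw]
LT 180: heading 270 -> 90
REPEAT 4 [
  -- iteration 1/4 --
  RT 150: heading 90 -> 300
  LT 90: heading 300 -> 30
  FD 11: (0,-27) -> (9.526,-21.5) [heading=30, draw]
  FD 17: (9.526,-21.5) -> (24.249,-13) [heading=30, draw]
  -- iteration 2/4 --
  RT 150: heading 30 -> 240
  LT 90: heading 240 -> 330
  FD 11: (24.249,-13) -> (33.775,-18.5) [heading=330, draw]
  FD 17: (33.775,-18.5) -> (48.497,-27) [heading=330, draw]
  -- iteration 3/4 --
  RT 150: heading 330 -> 180
  LT 90: heading 180 -> 270
  FD 11: (48.497,-27) -> (48.497,-38) [heading=270, draw]
  FD 17: (48.497,-38) -> (48.497,-55) [heading=270, draw]
  -- iteration 4/4 --
  RT 150: heading 270 -> 120
  LT 90: heading 120 -> 210
  FD 11: (48.497,-55) -> (38.971,-60.5) [heading=210, draw]
  FD 17: (38.971,-60.5) -> (24.249,-69) [heading=210, draw]
]
FD 14: (24.249,-69) -> (12.124,-76) [heading=210, draw]
LT 150: heading 210 -> 0
FD 7: (12.124,-76) -> (19.124,-76) [heading=0, draw]
LT 120: heading 0 -> 120
BK 4: (19.124,-76) -> (21.124,-79.464) [heading=120, draw]
Final: pos=(21.124,-79.464), heading=120, 14 segment(s) drawn

Segment endpoints: x in {0, 0, 0, 0, 9.526, 12.124, 19.124, 21.124, 24.249, 33.775, 38.971, 48.497}, y in {-79.464, -76, -69, -60.5, -55, -38, -27, -27, -26, -21.5, -18.5, -15, -13, 1}
xmin=0, ymin=-79.464, xmax=48.497, ymax=1

Answer: 0 -79.464 48.497 1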